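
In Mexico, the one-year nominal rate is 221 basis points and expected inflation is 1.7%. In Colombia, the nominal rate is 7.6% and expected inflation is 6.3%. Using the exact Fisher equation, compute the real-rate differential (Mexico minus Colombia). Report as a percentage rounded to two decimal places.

-0.72%

Mexico: (1 + 0.0221)/(1 + 0.0170) − 1 = 0.5015%
Colombia: (1 + 0.0760)/(1 + 0.0630) − 1 = 1.2230%
Differential = 0.5015% − 1.2230% = -0.7215% → -0.72%.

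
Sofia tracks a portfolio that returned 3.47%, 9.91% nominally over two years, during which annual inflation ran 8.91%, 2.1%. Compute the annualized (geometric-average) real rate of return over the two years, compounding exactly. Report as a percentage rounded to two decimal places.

Nominal growth factor = 1.0347 × 1.0991 = 1.13723877
Price-level growth factor = 1.0891 × 1.0210 = 1.11197110
Real growth factor = 1.13723877 / 1.11197110 = 1.02272332
Annualized real rate = 1.02272332^(1/2) − 1 = 1.1298% → 1.13%.

1.13%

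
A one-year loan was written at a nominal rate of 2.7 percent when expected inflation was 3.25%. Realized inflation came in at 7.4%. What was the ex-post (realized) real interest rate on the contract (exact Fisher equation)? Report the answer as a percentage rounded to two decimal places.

Ex-post: (1 + 0.0270)/(1 + 0.0740) − 1 = -4.3762%
So the realized real rate is -4.38%.

-4.38%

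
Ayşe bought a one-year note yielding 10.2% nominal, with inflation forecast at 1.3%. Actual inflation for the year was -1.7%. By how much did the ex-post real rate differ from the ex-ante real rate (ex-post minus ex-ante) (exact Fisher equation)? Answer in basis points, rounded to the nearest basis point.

Ex-ante: (1 + 0.1020)/(1 + 0.0130) − 1 = 8.7858%
Ex-post: (1 + 0.1020)/(1 − 0.0170) − 1 = 12.1058%
Difference (ex-post − ex-ante) = 3.3200% → 332 basis points.

332 basis points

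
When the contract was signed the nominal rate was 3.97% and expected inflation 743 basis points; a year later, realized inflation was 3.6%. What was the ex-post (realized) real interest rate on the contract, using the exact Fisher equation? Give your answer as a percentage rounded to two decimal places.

Ex-post: (1 + 0.0397)/(1 + 0.0360) − 1 = 0.3571%
So the realized real rate is 0.36%.

0.36%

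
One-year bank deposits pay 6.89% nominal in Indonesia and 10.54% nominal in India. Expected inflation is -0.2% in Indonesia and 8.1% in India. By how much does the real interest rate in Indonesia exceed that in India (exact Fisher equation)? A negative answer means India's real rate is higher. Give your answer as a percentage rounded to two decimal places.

Indonesia: (1 + 0.0689)/(1 − 0.0020) − 1 = 7.1042%
India: (1 + 0.1054)/(1 + 0.0810) − 1 = 2.2572%
Differential = 7.1042% − 2.2572% = 4.8470% → 4.85%.

4.85%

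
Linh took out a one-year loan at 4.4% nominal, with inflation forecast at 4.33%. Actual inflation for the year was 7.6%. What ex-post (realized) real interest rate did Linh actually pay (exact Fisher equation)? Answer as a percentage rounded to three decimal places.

-2.974%

Ex-post: (1 + 0.0440)/(1 + 0.0760) − 1 = -2.9740%
So the realized real rate is -2.974%.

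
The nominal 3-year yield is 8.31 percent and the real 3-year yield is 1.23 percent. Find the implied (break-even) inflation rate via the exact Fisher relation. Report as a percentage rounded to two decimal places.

6.99%

(1 + π) = (1 + i)/(1 + r) = 1.08310 / 1.01230 = 1.069940
Break-even inflation = 1.069940 − 1 → 6.99%.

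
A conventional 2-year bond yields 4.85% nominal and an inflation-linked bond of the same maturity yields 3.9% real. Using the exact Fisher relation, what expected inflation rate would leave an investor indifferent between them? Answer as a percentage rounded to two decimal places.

0.91%

(1 + π) = (1 + i)/(1 + r) = 1.04850 / 1.03900 = 1.009143
Break-even inflation = 1.009143 − 1 → 0.91%.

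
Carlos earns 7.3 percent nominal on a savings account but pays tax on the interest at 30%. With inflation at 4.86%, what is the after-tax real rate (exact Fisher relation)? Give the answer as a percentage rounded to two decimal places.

0.24%

After-tax nominal return = 7.3% × (1 − 0.3) = 5.1100%.
1 + r = 1.05110 / 1.04860 = 1.002384
After-tax real rate = 1.002384 − 1 → 0.24%.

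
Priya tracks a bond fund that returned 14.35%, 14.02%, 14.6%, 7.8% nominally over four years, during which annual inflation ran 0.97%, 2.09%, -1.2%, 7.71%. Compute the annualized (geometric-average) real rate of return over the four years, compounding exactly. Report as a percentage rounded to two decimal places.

10.08%

Nominal growth factor = 1.1435 × 1.1402 × 1.1460 × 1.0780 = 1.61072198
Price-level growth factor = 1.0097 × 1.0209 × 0.9880 × 1.0771 = 1.09695429
Real growth factor = 1.61072198 / 1.09695429 = 1.46835834
Annualized real rate = 1.46835834^(1/4) − 1 = 10.0799% → 10.08%.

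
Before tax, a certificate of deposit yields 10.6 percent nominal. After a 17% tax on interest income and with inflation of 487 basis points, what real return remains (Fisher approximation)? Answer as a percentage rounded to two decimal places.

After-tax nominal return = 10.6% × (1 − 0.17) = 8.7980%.
r ≈ 8.7980% − 4.87% → 3.93%.

3.93%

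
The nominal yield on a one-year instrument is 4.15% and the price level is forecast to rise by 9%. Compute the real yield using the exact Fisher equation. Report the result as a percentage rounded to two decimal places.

-4.45%

By the Fisher equation, 1 + r = (1 + i)/(1 + π).
1 + r = 1.04150 / 1.09000 = 0.955505
r = 0.955505 − 1 = -4.4495%, i.e. -4.45%.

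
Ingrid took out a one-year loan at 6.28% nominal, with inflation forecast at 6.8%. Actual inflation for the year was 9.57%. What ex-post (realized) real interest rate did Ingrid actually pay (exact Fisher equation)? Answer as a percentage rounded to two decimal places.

-3.00%

Ex-post: (1 + 0.0628)/(1 + 0.0957) − 1 = -3.0026%
So the realized real rate is -3.00%.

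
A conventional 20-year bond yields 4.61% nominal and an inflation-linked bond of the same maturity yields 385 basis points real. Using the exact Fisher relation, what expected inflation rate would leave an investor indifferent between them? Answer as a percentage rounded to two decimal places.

0.73%

(1 + π) = (1 + i)/(1 + r) = 1.04610 / 1.03850 = 1.007318
Break-even inflation = 1.007318 − 1 → 0.73%.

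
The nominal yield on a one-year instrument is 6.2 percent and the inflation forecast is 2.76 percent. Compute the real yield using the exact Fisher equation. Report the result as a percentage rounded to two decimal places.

By the Fisher relation, 1 + r = (1 + i)/(1 + π).
1 + r = 1.06200 / 1.02760 = 1.033476
r = 1.033476 − 1 = 3.3476%, i.e. 3.35%.

3.35%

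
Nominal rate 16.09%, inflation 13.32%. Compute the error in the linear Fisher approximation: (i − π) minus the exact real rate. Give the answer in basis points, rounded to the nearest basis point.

33 basis points

Approximate: r ≈ 16.090% − 13.320% = 2.7700%
Exact: (1 + 0.1609)/(1 + 0.1332) − 1 = 2.4444%
Error = 2.7700% − 2.4444% = 0.3256% → 33 basis points.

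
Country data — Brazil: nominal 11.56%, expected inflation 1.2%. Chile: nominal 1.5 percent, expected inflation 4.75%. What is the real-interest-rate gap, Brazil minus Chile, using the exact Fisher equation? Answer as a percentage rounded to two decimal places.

13.34%

Brazil: (1 + 0.1156)/(1 + 0.0120) − 1 = 10.2372%
Chile: (1 + 0.0150)/(1 + 0.0475) − 1 = -3.1026%
Differential = 10.2372% − (-3.1026%) = 13.3398% → 13.34%.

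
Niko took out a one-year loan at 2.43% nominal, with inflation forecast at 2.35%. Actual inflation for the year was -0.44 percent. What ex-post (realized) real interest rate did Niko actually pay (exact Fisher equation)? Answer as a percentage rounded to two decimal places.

2.88%

Ex-post: (1 + 0.0243)/(1 − 0.0044) − 1 = 2.8827%
So the realized real rate is 2.88%.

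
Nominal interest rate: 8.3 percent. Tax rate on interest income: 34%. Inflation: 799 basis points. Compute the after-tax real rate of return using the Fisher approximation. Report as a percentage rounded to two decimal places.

After-tax nominal return = 8.3% × (1 − 0.34) = 5.4780%.
r ≈ 5.4780% − 7.99% → -2.51%.

-2.51%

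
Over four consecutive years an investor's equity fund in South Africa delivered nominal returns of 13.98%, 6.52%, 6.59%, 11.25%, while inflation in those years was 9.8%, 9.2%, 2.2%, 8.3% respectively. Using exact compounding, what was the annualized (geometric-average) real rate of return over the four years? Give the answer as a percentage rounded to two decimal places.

Nominal growth factor = 1.1398 × 1.0652 × 1.0659 × 1.1125 = 1.43971421
Price-level growth factor = 1.0980 × 1.0920 × 1.0220 × 1.0830 = 1.32710208
Real growth factor = 1.43971421 / 1.32710208 = 1.08485567
Annualized real rate = 1.08485567^(1/4) − 1 = 2.0570% → 2.06%.

2.06%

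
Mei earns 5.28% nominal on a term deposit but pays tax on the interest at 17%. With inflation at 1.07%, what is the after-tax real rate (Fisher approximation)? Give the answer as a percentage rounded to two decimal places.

3.31%

After-tax nominal return = 5.28% × (1 − 0.17) = 4.3824%.
r ≈ 4.3824% − 1.07% → 3.31%.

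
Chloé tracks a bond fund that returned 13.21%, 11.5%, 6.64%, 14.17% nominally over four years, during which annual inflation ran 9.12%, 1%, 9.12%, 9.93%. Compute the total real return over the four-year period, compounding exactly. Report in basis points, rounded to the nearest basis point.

Compound the nominal returns: 1.1321 × 1.1150 × 1.0664 × 1.1417 = 1.536851.
Compound inflation: 1.0912 × 1.0100 × 1.0912 × 1.0993 = 1.322045.
Deflate: 1.536851 / 1.322045 = 1.162480.
Total real return = 1.162480 − 1 → 1625 basis points.

1625 basis points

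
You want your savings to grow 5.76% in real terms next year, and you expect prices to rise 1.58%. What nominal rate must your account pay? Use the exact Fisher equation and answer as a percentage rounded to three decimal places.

(1 + i) = (1 + r)(1 + π) = 1.05760 × 1.01580 = 1.07431008
i = 1.07431008 − 1, so the required nominal rate is 7.431%.

7.431%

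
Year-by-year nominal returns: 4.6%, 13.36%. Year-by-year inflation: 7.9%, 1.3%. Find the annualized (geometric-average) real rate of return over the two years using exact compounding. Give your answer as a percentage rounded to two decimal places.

Compound the nominal returns: 1.0460 × 1.1336 = 1.185745600.
Compound inflation: 1.0790 × 1.0130 = 1.093027000.
Deflate: 1.185745600 / 1.093027000 = 1.084827365.
Annualized real rate = 1.084827365^(1/2) − 1 = 4.15505% → 4.16%.

4.16%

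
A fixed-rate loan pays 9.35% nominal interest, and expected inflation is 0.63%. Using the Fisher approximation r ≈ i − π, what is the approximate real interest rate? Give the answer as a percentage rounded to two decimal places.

r ≈ i − π = 9.35% − 0.63% = 8.72%.

8.72%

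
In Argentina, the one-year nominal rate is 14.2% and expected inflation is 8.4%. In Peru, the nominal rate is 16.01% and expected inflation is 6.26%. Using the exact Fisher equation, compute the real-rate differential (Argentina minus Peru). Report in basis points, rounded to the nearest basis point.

Argentina: (1 + 0.1420)/(1 + 0.0840) − 1 = 5.3506%
Peru: (1 + 0.1601)/(1 + 0.0626) − 1 = 9.1756%
Differential = 5.3506% − 9.1756% = -3.8251% → -383 basis points.

-383 basis points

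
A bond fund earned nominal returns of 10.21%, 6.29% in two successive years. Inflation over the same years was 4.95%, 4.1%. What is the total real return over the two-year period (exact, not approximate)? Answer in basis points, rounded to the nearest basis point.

Nominal growth factor = 1.1021 × 1.0629 = 1.171422
Price-level growth factor = 1.0495 × 1.0410 = 1.092530
Real growth factor = 1.171422 / 1.092530 = 1.072211
Total real return = 1.072211 − 1 → 722 basis points.

722 basis points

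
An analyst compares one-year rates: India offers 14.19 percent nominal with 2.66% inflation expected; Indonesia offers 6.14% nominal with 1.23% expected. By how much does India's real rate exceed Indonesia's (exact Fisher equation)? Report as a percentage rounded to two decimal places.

6.38%

India: (1 + 0.1419)/(1 + 0.0266) − 1 = 11.2312%
Indonesia: (1 + 0.0614)/(1 + 0.0123) − 1 = 4.8503%
Differential = 11.2312% − 4.8503% = 6.3809% → 6.38%.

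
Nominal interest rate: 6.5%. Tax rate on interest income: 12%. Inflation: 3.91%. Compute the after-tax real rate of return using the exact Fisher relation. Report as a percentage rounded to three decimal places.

After-tax nominal return = 6.5% × (1 − 0.12) = 5.7200%.
1 + r = 1.05720 / 1.03910 = 1.017419
After-tax real rate = 1.017419 − 1 → 1.742%.

1.742%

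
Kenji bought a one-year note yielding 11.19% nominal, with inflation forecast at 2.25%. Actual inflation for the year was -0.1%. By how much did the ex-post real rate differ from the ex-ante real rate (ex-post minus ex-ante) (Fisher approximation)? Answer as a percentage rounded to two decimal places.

Ex-ante: 11.19% − 2.25% = 8.940%
Ex-post: 11.19% − (-0.1%) = 11.290%
Difference (ex-post − ex-ante) = 2.3500% → 2.35%.

2.35%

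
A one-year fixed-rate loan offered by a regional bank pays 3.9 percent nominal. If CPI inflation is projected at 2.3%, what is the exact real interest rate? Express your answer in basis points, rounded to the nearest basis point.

156 basis points

1 + r = 1.03900 / 1.02300 = 1.015640
r = 1.015640 − 1 = 1.5640%, i.e. 156 basis points.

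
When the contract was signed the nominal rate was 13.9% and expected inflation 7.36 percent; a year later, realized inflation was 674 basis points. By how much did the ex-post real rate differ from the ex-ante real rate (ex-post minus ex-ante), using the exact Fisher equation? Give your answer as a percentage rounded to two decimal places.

0.62%

Ex-ante: (1 + 0.1390)/(1 + 0.0736) − 1 = 6.0917%
Ex-post: (1 + 0.1390)/(1 + 0.0674) − 1 = 6.7079%
Difference (ex-post − ex-ante) = 0.6162% → 0.62%.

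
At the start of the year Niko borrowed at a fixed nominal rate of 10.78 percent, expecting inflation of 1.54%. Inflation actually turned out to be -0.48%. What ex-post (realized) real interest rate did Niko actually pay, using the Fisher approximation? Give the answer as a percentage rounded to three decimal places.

Ex-post: 10.78% − (-0.48%) = 11.260%
So the realized real rate is 11.260%.

11.260%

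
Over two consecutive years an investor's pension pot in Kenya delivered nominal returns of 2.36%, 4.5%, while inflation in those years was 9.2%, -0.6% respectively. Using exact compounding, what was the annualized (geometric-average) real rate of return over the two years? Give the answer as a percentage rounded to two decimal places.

-0.73%

Compound the nominal returns: 1.0236 × 1.0450 = 1.06966200.
Compound inflation: 1.0920 × 0.9940 = 1.08544800.
Deflate: 1.06966200 / 1.08544800 = 0.98545670.
Annualized real rate = 0.98545670^(1/2) − 1 = -0.7298% → -0.73%.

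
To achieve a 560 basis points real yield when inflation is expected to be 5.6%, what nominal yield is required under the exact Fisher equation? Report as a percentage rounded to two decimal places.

(1 + i) = (1 + r)(1 + π) = 1.05600 × 1.05600 = 1.115136
i = 1.115136 − 1, so the required nominal rate is 11.51%.

11.51%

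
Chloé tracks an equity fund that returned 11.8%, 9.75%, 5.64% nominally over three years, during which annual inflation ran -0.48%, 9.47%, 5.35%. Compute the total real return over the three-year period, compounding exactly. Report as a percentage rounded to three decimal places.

12.937%

Nominal growth factor = 1.1180 × 1.0975 × 1.0564 = 1.296208
Price-level growth factor = 0.9952 × 1.0947 × 1.0535 = 1.147731
Real growth factor = 1.296208 / 1.147731 = 1.129366
Total real return = 1.129366 − 1 → 12.937%.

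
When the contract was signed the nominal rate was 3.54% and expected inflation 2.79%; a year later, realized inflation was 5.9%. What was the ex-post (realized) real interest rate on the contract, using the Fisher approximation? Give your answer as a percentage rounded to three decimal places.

Ex-post: 3.54% − 5.9% = -2.360%
So the realized real rate is -2.360%.

-2.360%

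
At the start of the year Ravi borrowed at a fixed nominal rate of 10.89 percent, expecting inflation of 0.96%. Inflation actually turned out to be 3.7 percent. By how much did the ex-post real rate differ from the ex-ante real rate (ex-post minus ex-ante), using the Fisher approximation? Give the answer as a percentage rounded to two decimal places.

-2.74%

Ex-ante: 10.89% − 0.96% = 9.930%
Ex-post: 10.89% − 3.7% = 7.190%
Difference (ex-post − ex-ante) = -2.7400% → -2.74%.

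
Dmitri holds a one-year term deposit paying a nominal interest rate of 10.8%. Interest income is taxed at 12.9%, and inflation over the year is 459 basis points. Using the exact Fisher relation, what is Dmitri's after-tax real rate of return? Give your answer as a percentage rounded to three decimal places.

4.605%

After-tax nominal return = 10.8% × (1 − 0.129) = 9.4068%.
1 + r = 1.094068 / 1.04590 = 1.046054
After-tax real rate = 1.046054 − 1 → 4.605%.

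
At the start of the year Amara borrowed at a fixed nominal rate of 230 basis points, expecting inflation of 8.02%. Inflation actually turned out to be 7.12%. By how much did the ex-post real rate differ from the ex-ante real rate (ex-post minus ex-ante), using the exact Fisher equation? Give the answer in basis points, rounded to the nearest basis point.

Ex-ante: (1 + 0.0230)/(1 + 0.0802) − 1 = -5.2953%
Ex-post: (1 + 0.0230)/(1 + 0.0712) − 1 = -4.4996%
Difference (ex-post − ex-ante) = 0.7957% → 80 basis points.

80 basis points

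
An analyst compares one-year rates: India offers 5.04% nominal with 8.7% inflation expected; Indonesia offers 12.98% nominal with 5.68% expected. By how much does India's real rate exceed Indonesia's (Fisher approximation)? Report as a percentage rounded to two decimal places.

India: 5.04% − 8.7% = -3.660%
Indonesia: 12.98% − 5.68% = 7.300%
Differential = -10.960% → -10.96%.

-10.96%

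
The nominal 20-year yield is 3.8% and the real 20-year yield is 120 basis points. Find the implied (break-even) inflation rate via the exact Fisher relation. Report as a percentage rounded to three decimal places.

2.569%

(1 + π) = (1 + i)/(1 + r) = 1.03800 / 1.01200 = 1.025692
Break-even inflation = 1.025692 − 1 → 2.569%.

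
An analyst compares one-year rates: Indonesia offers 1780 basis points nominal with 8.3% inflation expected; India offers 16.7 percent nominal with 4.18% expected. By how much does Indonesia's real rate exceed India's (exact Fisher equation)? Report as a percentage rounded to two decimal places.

-3.25%

Indonesia: (1 + 0.1780)/(1 + 0.0830) − 1 = 8.7719%
India: (1 + 0.1670)/(1 + 0.0418) − 1 = 12.0177%
Differential = 8.7719% − 12.0177% = -3.2457% → -3.25%.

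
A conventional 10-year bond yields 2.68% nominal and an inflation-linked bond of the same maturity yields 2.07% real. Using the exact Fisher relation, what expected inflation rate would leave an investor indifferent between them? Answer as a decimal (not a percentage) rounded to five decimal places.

(1 + π) = (1 + i)/(1 + r) = 1.02680 / 1.02070 = 1.005976
Break-even inflation = 1.005976 − 1 → 0.00598.

0.00598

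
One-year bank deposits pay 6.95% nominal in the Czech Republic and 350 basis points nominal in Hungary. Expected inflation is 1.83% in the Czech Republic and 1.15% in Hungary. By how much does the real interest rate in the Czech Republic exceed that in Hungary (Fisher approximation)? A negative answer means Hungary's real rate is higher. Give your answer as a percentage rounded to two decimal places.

2.77%

The Czech Republic: 6.95% − 1.83% = 5.120%
Hungary: 3.5% − 1.15% = 2.350%
Differential = 2.770% → 2.77%.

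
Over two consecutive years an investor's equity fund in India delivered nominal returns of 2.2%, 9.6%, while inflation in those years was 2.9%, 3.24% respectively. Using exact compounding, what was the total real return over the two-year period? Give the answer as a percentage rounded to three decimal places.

5.438%

Nominal growth factor = 1.0220 × 1.0960 = 1.120112
Price-level growth factor = 1.0290 × 1.0324 = 1.062340
Real growth factor = 1.120112 / 1.062340 = 1.054382
Total real return = 1.054382 − 1 → 5.438%.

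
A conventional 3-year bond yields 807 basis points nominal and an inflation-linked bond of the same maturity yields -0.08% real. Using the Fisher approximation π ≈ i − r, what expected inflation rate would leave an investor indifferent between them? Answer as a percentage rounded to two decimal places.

π ≈ i − r = 8.07% − (-0.08%) → 8.15%.

8.15%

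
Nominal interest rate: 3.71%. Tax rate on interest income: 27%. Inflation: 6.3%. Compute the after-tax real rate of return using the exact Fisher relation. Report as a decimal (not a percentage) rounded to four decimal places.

-0.0338

After-tax nominal return = 3.71% × (1 − 0.27) = 2.7083%.
1 + r = 1.027083 / 1.06300 = 0.966212
After-tax real rate = 0.966212 − 1 → -0.0338.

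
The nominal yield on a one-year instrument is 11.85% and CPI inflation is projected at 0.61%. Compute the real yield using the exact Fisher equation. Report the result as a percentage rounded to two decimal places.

11.17%

By the Fisher equation, 1 + r = (1 + i)/(1 + π).
1 + r = 1.11850 / 1.00610 = 1.111719
r = 1.111719 − 1 = 11.1719%, i.e. 11.17%.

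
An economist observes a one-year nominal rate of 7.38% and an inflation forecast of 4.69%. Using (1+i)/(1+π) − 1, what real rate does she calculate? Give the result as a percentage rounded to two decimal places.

1 + r = 1.07380 / 1.04690 = 1.025695
r = 1.025695 − 1 = 2.5695%, i.e. 2.57%.

2.57%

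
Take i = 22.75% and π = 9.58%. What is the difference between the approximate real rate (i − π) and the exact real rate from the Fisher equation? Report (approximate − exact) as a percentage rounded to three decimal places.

Approximate: r ≈ 22.750% − 9.580% = 13.1700%
Exact: (1 + 0.2275)/(1 + 0.0958) − 1 = 12.0186%
Error = 13.1700% − 12.0186% = 1.1514% → 1.151%.

1.151%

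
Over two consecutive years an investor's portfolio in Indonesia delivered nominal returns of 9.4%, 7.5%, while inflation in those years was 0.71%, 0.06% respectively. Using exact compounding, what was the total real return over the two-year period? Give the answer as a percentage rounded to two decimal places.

16.71%

Compound the nominal returns: 1.0940 × 1.0750 = 1.176050.
Compound inflation: 1.0071 × 1.0006 = 1.007704.
Deflate: 1.176050 / 1.007704 = 1.167059.
Total real return = 1.167059 − 1 → 16.71%.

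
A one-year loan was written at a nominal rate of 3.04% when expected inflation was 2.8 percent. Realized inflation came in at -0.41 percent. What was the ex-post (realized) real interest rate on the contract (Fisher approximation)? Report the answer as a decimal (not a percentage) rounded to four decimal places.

0.0345

Ex-post: 3.04% − (-0.41%) = 3.450%
So the realized real rate is 0.0345.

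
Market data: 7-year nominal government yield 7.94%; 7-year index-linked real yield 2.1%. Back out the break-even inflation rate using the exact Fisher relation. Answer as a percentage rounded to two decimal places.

5.72%

(1 + π) = (1 + i)/(1 + r) = 1.07940 / 1.02100 = 1.057199
Break-even inflation = 1.057199 − 1 → 5.72%.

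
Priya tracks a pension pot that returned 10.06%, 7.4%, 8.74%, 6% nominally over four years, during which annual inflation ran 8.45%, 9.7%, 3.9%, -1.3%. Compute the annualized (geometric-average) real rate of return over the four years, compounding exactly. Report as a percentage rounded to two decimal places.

2.80%

Nominal growth factor = 1.1006 × 1.0740 × 1.0874 × 1.0600 = 1.36247639
Price-level growth factor = 1.0845 × 1.0970 × 1.0390 × 0.9870 = 1.22002543
Real growth factor = 1.36247639 / 1.22002543 = 1.11676064
Annualized real rate = 1.11676064^(1/4) − 1 = 2.7993% → 2.80%.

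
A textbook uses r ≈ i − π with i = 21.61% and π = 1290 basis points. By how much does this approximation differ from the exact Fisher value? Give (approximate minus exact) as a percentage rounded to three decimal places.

0.995%

Approximate: r ≈ 21.610% − 12.900% = 8.7100%
Exact: (1 + 0.2161)/(1 + 0.1290) − 1 = 7.7148%
Error = 8.7100% − 7.7148% = 0.9952% → 0.995%.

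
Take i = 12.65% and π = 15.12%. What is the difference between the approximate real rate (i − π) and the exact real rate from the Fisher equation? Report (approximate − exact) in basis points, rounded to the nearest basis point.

Approximate: r ≈ 12.650% − 15.120% = -2.4700%
Exact: (1 + 0.1265)/(1 + 0.1512) − 1 = -2.1456%
Error = -2.4700% − (-2.1456%) = -0.3244% → -32 basis points.

-32 basis points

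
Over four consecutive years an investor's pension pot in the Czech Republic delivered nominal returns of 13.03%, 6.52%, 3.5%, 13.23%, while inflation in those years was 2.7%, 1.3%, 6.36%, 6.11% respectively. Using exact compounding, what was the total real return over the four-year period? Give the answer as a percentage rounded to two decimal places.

Nominal growth factor = 1.1303 × 1.0652 × 1.0350 × 1.1323 = 1.410999
Price-level growth factor = 1.0270 × 1.0130 × 1.0636 × 1.0611 = 1.174126
Real growth factor = 1.410999 / 1.174126 = 1.201745
Total real return = 1.201745 − 1 → 20.17%.

20.17%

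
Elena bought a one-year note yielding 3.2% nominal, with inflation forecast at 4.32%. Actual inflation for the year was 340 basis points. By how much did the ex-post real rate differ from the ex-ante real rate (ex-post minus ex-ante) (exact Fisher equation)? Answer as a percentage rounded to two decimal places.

Ex-ante: (1 + 0.0320)/(1 + 0.0432) − 1 = -1.0736%
Ex-post: (1 + 0.0320)/(1 + 0.0340) − 1 = -0.1934%
Difference (ex-post − ex-ante) = 0.8802% → 0.88%.

0.88%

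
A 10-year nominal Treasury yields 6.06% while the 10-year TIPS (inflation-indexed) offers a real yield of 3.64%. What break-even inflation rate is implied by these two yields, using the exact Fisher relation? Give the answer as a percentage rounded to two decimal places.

(1 + π) = (1 + i)/(1 + r) = 1.06060 / 1.03640 = 1.0233501
Break-even inflation = 1.0233501 − 1 → 2.34%.

2.34%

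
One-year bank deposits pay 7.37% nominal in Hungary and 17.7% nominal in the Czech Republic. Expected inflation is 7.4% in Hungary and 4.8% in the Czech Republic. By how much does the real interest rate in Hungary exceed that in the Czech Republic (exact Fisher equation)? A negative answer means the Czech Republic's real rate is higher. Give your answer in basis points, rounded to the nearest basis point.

-1234 basis points

Hungary: (1 + 0.0737)/(1 + 0.0740) − 1 = -0.0279%
The Czech Republic: (1 + 0.1770)/(1 + 0.0480) − 1 = 12.3092%
Differential = -0.0279% − 12.3092% = -12.3371% → -1234 basis points.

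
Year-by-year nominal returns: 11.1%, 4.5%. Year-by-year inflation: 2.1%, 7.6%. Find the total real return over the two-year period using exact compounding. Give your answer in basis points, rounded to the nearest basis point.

Nominal growth factor = 1.1110 × 1.0450 = 1.160995
Price-level growth factor = 1.0210 × 1.0760 = 1.098596
Real growth factor = 1.160995 / 1.098596 = 1.056799
Total real return = 1.056799 − 1 → 568 basis points.

568 basis points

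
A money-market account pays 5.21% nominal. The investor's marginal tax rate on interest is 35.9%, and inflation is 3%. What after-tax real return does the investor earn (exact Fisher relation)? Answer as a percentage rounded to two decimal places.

0.33%

After-tax nominal return = 5.21% × (1 − 0.359) = 3.33961%.
1 + r = 1.0333961 / 1.03000 = 1.003297
After-tax real rate = 1.003297 − 1 → 0.33%.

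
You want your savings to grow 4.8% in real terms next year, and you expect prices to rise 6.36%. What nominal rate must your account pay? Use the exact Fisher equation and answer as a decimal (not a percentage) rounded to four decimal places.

(1 + i) = (1 + r)(1 + π) = 1.04800 × 1.06360 = 1.1146528
i = 1.1146528 − 1, so the required nominal rate is 0.1147.

0.1147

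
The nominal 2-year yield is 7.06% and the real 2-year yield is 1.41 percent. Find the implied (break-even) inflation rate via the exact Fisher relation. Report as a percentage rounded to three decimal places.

5.571%

(1 + π) = (1 + i)/(1 + r) = 1.07060 / 1.01410 = 1.055714
Break-even inflation = 1.055714 − 1 → 5.571%.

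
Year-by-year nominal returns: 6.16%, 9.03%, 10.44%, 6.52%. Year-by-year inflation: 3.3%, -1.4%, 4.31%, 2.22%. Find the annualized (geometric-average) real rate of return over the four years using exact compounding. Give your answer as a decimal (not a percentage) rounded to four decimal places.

0.0582

Nominal growth factor = 1.0616 × 1.0903 × 1.1044 × 1.0652 = 1.36164682
Price-level growth factor = 1.0330 × 0.9860 × 1.0431 × 1.0222 = 1.08602309
Real growth factor = 1.36164682 / 1.08602309 = 1.25379178
Annualized real rate = 1.25379178^(1/4) − 1 = 5.8172% → 0.0582.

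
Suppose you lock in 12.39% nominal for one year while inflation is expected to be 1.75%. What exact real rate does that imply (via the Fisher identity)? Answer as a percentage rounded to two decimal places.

1 + r = 1.12390 / 1.01750 = 1.104570
r = 1.104570 − 1 = 10.4570%, i.e. 10.46%.

10.46%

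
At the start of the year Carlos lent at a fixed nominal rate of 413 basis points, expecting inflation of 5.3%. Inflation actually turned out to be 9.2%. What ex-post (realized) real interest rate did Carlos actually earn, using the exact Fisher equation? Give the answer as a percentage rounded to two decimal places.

Ex-post: (1 + 0.0413)/(1 + 0.0920) − 1 = -4.6429%
So the realized real rate is -4.64%.

-4.64%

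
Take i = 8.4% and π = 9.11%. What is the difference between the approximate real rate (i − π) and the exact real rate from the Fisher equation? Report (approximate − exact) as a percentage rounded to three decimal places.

-0.059%

Approximate: r ≈ 8.400% − 9.110% = -0.7100%
Exact: (1 + 0.0840)/(1 + 0.0911) − 1 = -0.6507%
Error = -0.7100% − (-0.6507%) = -0.0593% → -0.059%.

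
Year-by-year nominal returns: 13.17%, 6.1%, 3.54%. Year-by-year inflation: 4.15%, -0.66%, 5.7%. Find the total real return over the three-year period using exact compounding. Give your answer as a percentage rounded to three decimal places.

13.683%

Compound the nominal returns: 1.1317 × 1.0610 × 1.0354 = 1.243240.
Compound inflation: 1.0415 × 0.9934 × 1.0570 = 1.093600.
Deflate: 1.243240 / 1.093600 = 1.136832.
Total real return = 1.136832 − 1 → 13.683%.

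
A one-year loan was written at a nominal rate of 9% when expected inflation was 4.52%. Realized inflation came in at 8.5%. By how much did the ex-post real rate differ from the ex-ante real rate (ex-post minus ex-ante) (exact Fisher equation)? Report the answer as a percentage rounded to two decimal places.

-3.83%

Ex-ante: (1 + 0.0900)/(1 + 0.0452) − 1 = 4.2863%
Ex-post: (1 + 0.0900)/(1 + 0.0850) − 1 = 0.4608%
Difference (ex-post − ex-ante) = -3.8254% → -3.83%.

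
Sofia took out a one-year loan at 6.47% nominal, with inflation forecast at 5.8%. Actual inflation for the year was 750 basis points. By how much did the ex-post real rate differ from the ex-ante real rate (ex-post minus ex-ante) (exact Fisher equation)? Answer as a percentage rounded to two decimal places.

-1.59%

Ex-ante: (1 + 0.0647)/(1 + 0.0580) − 1 = 0.6333%
Ex-post: (1 + 0.0647)/(1 + 0.0750) − 1 = -0.9581%
Difference (ex-post − ex-ante) = -1.5914% → -1.59%.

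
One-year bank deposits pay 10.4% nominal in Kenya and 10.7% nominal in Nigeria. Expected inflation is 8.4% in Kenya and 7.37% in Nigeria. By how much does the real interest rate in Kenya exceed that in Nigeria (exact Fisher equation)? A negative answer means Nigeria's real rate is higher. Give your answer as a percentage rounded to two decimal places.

-1.26%

Kenya: (1 + 0.1040)/(1 + 0.0840) − 1 = 1.8450%
Nigeria: (1 + 0.1070)/(1 + 0.0737) − 1 = 3.1014%
Differential = 1.8450% − 3.1014% = -1.2564% → -1.26%.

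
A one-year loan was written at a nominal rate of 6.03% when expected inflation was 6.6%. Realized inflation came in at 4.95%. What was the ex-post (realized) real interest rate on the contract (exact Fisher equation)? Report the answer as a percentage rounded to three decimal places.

1.029%

Ex-post: (1 + 0.0603)/(1 + 0.0495) − 1 = 1.0291%
So the realized real rate is 1.029%.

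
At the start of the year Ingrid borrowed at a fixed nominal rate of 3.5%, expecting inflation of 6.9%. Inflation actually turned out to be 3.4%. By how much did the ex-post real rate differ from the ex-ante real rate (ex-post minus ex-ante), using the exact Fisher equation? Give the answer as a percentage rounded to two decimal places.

3.28%

Ex-ante: (1 + 0.0350)/(1 + 0.0690) − 1 = -3.1805%
Ex-post: (1 + 0.0350)/(1 + 0.0340) − 1 = 0.0967%
Difference (ex-post − ex-ante) = 3.2773% → 3.28%.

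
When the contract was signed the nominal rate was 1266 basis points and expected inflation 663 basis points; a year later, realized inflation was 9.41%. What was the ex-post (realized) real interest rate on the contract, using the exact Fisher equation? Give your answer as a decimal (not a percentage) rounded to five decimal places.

Ex-post: (1 + 0.1266)/(1 + 0.0941) − 1 = 2.97048%
So the realized real rate is 0.02970.

0.02970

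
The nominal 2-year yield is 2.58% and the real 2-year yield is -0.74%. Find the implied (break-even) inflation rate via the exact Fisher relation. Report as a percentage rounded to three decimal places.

(1 + π) = (1 + i)/(1 + r) = 1.02580 / 0.99260 = 1.033448
Break-even inflation = 1.033448 − 1 → 3.345%.

3.345%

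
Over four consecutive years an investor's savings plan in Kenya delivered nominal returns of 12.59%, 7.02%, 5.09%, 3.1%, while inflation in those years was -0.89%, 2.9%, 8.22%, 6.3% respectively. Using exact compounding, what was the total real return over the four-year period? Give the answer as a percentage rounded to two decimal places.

11.28%

Nominal growth factor = 1.1259 × 1.0702 × 1.0509 × 1.0310 = 1.305524
Price-level growth factor = 0.9911 × 1.0290 × 1.0822 × 1.0630 = 1.173204
Real growth factor = 1.305524 / 1.173204 = 1.112785
Total real return = 1.112785 − 1 → 11.28%.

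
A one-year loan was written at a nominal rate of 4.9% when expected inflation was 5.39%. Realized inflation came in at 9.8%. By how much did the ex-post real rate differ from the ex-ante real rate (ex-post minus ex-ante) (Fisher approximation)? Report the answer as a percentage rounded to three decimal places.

Ex-ante: 4.9% − 5.39% = -0.490%
Ex-post: 4.9% − 9.8% = -4.900%
Difference (ex-post − ex-ante) = -4.4100% → -4.410%.

-4.410%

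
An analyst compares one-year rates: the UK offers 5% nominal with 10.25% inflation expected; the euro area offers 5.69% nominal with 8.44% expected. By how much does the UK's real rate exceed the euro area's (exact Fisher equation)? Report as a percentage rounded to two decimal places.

The UK: (1 + 0.0500)/(1 + 0.1025) − 1 = -4.7619%
The euro area: (1 + 0.0569)/(1 + 0.0844) − 1 = -2.5360%
Differential = -4.7619% − (-2.5360%) = -2.2259% → -2.23%.

-2.23%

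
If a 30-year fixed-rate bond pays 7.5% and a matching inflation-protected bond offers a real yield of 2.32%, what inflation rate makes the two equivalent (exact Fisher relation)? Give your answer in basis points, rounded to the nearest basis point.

506 basis points

(1 + π) = (1 + i)/(1 + r) = 1.07500 / 1.02320 = 1.050625
Break-even inflation = 1.050625 − 1 → 506 basis points.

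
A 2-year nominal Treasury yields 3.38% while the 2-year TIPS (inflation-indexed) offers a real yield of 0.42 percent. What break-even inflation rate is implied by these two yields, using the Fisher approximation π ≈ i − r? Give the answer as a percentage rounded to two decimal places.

π ≈ i − r = 3.38% − 0.42% → 2.96%.

2.96%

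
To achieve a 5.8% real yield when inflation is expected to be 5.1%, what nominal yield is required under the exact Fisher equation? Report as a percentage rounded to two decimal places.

(1 + i) = (1 + r)(1 + π) = 1.05800 × 1.05100 = 1.111958
i = 1.111958 − 1, so the required nominal rate is 11.20%.

11.20%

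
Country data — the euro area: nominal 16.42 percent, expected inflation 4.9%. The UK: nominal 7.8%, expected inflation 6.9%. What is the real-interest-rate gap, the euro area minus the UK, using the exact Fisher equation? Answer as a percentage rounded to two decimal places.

10.14%

The euro area: (1 + 0.1642)/(1 + 0.0490) − 1 = 10.9819%
The UK: (1 + 0.0780)/(1 + 0.0690) − 1 = 0.8419%
Differential = 10.9819% − 0.8419% = 10.1400% → 10.14%.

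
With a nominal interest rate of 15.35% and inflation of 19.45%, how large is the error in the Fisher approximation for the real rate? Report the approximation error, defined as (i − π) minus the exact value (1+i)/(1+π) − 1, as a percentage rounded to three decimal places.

-0.668%

Approximate: r ≈ 15.350% − 19.450% = -4.1000%
Exact: (1 + 0.1535)/(1 + 0.1945) − 1 = -3.4324%
Error = -4.1000% − (-3.4324%) = -0.6676% → -0.668%.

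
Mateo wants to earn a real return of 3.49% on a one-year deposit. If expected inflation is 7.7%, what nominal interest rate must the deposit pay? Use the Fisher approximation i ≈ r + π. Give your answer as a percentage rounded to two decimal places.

i ≈ r + π = 3.49% + 7.7% = 11.19%.

11.19%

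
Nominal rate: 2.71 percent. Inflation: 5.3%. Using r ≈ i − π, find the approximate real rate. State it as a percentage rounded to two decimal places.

r ≈ i − π = 2.71% − 5.3% = -2.59%.

-2.59%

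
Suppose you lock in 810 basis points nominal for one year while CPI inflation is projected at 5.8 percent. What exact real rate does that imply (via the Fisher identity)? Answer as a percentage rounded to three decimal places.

By the Fisher identity, 1 + r = (1 + i)/(1 + π).
1 + r = 1.08100 / 1.05800 = 1.021739
r = 1.021739 − 1 = 2.1739%, i.e. 2.174%.

2.174%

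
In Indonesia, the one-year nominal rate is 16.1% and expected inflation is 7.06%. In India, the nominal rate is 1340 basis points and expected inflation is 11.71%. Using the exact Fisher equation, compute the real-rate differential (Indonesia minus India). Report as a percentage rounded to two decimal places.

Indonesia: (1 + 0.1610)/(1 + 0.0706) − 1 = 8.4439%
India: (1 + 0.1340)/(1 + 0.1171) − 1 = 1.5128%
Differential = 8.4439% − 1.5128% = 6.9310% → 6.93%.

6.93%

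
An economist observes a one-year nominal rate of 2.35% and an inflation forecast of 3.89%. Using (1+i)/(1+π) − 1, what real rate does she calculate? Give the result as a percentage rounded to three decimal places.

1 + r = 1.02350 / 1.03890 = 0.985177
r = 0.985177 − 1 = -1.4823%, i.e. -1.482%.

-1.482%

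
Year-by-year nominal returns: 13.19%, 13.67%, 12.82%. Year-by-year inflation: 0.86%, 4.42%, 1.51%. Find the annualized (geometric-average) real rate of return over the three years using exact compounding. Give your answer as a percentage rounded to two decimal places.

Nominal growth factor = 1.1319 × 1.1367 × 1.1282 = 1.45157679
Price-level growth factor = 1.0086 × 1.0442 × 1.0151 = 1.06908314
Real growth factor = 1.45157679 / 1.06908314 = 1.35777727
Annualized real rate = 1.35777727^(1/3) − 1 = 10.7328% → 10.73%.

10.73%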